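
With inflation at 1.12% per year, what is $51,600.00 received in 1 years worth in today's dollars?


Formula: Real value = nominal / (1 + inflation)^years
Price level: (1 + 0.0112)^1 = 1.0112
Real value = $51,600.00 / 1.0112 = $51,028.48

$51,028.48


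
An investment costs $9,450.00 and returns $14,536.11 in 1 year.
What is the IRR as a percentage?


Formula: IRR = C1/C0 - 1
Substituting: IRR = $14,536.11 / $9,450.00 - 1
Ratio: 1.538213 - 1 = 0.538213
IRR = 53.8213%

53.8213%


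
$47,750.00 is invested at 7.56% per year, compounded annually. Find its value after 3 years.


Formula: FV = P * (1 + r)^n
Substituting: FV = $47,750.00 * (1 + 0.0756)^3
Growth factor: (1.0756)^3 = 1.244378
FV = $47,750.00 * 1.244378 = $59,419.06

$59,419.06


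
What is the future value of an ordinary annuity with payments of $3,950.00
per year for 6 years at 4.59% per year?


Formula: FV = PMT * ((1+r)^n - 1) / r
Growth factor: (1 + 0.0459)^6 = 1.309004
Numerator: 1.309004 - 1 = 0.309004
FV = $3,950.00 * 0.309004 / 0.0459 = $26,591.85

$26,591.85


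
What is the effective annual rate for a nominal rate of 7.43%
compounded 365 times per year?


Formula: EAR = (1 + r/m)^m - 1
Period rate: r/m = 0.0743 / 365 = 0.000204
Compounding: (1 + 0.000204)^365 = 1.077122
EAR = 1.077122 - 1 = 0.077122

0.077122


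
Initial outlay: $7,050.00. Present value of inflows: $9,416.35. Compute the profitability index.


Formula: PI = PV(cash flows) / initial investment
Substituting: PI = $9,416.35 / $7,050.00
PI = 1.3357

1.3357


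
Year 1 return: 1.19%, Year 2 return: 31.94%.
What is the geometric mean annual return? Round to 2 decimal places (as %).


Formula: Geometric mean = ((1+r1)*(1+r2))^(1/2) - 1
Product: (1 + 0.0119) * (1 + 0.3194) = 1.0119 * 1.3194 = 1.335101
Square root: 1.335101^0.5 = 1.155466
Geometric mean = 1.155466 - 1 = 0.155466
As percentage: 15.55%

15.55%


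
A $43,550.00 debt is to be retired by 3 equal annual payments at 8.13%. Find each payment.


Formula: PMT = PV * r / (1 - (1+r)^(-n))
Denominator: 1 - (1 + 0.0813)^(-3) = 0.209027
Numerator: $43,550.00 * 0.0813 = 3540.615
PMT = 3540.615 / 0.209027 = $16,938.51

$16,938.51


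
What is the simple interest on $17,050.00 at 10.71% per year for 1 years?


Formula: I = P * r * t
Substituting: I = $17,050.00 * 0.1071 * 1
Step: I = $17,050.00 * 0.1071
I = $1,826.06

$1,826.06


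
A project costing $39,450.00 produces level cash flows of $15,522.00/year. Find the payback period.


Formula: Payback = investment / annual cash flow
Substituting: Payback = $39,450.00 / $15,522.00
Payback = 2.5416 years

2.5416 years


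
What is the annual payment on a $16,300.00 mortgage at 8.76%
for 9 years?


Formula: PMT = PV * r / (1 - (1+r)^(-n))
Denominator: 1 - (1 + 0.0876)^(-9) = 0.530347
Numerator: $16,300.00 * 0.0876 = 1427.88
PMT = 1427.88 / 0.530347 = $2,692.35

$2,692.35


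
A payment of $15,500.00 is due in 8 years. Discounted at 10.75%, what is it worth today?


Formula: PV = FV / (1 + r)^n
Substituting: PV = $15,500.00 / (1 + 0.1075)^8
Discount factor: (1.1075)^8 = 2.26334
PV = $15,500.00 / 2.26334 = $6,848.28

$6,848.28


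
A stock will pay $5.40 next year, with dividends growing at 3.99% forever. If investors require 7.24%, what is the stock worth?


Formula: P = D1 / (r - g)
Spread: r - g = 0.0724 - 0.0399 = 0.0325
Substituting: P = $5.40 / 0.0325
P = $166.15

$166.15


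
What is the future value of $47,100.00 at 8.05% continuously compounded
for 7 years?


Formula: FV = P * e^(r*t)
Exponent: r*t = 0.0805 * 7 = 0.5635
e^(0.5635) = 1.756811
FV = $47,100.00 * 1.756811 = $82,745.78

$82,745.78


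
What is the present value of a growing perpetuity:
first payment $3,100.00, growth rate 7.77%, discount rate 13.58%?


Formula: PV = C / (r - g)
Spread: r - g = 0.1358 - 0.0777 = 0.0581
Substituting: PV = $3,100.00 / 0.0581
PV = $53,356.28

$53,356.28


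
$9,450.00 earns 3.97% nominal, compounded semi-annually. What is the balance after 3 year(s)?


Formula: FV = P * (1 + r/m)^(m*t)
Period rate: r/m = 0.0397 / 2 = 0.01985
Total periods: m*t = 2 * 3 = 6
Growth factor: (1 + 0.01985)^6 = 1.125169
FV = $9,450.00 * 1.125169 = $10,632.85

$10,632.85


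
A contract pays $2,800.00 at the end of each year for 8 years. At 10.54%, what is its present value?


Formula: PV = PMT * (1 - (1+r)^(-n)) / r
Discount factor: (1 + 0.1054)^(-8) = 0.448585
Bracket: 1 - 0.448585 = 0.551415
PV = $2,800.00 * 0.551415 / 0.1054 = $14,648.61

$14,648.61


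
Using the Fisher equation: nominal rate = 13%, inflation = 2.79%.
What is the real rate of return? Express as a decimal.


Formula: (1 + r_real) = (1 + r_nom) / (1 + inflation)
Substituting: (1 + r_real) = 1.13 / 1.0279
(1 + r_real) = 1.099329
r_real = 1.099329 - 1 = 0.099329

0.099329


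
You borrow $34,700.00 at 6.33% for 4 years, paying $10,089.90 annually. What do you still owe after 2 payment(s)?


Formula: Balance = PV*(1+r)^k - PMT*((1+r)^k - 1)/r
Growth: (1 + 0.0633)^2 = 1.130607
Accumulated factor: ((1+r)^k - 1)/r = 2.0633
Balance = $34,700.00 * 1.130607 - $10,089.90 * 2.0633
Balance = $18,413.57

$18,413.57


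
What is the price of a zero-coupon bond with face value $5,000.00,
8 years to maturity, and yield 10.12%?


Formula: Price = FV / (1 + r)^n
Substituting: Price = $5,000.00 / (1 + 0.1012)^8
Discount factor: (1.1012)^8 = 2.162368
Price = $5,000.00 / 2.162368 = $2,312.28

$2,312.28


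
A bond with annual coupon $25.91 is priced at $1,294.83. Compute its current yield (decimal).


Formula: Current yield = annual coupon / price
Substituting: CY = $25.91 / $1,294.83
CY = 0.02001

0.02001


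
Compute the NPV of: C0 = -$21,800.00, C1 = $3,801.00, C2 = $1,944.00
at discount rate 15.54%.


Formula: NPV = C0 + C1/(1+r) + C2/(1+r)^2
Discount C1: $3,801.00 / (1 + 0.1554) = $3,289.77
Discount C2: $1,944.00 / (1 + 0.1554)^2 = $1,456.24
NPV = -$21,800.00 + $3,289.77 + $1,456.24 = -$17,053.99

-$17,053.99


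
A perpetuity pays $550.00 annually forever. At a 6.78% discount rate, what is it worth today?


Formula: PV = C / r
Substituting: PV = $550.00 / 0.0678
PV = $8,112.09

$8,112.09


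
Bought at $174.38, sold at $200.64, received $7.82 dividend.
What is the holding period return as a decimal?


Formula: HPR = (P1 - P0 + D) / P0
Gain: $200.64 - $174.38 + $7.82 = $34.08
HPR = $34.08 / $174.38 = 0.1954

0.1954


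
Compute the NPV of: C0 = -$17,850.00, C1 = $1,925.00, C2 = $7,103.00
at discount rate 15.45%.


Formula: NPV = C0 + C1/(1+r) + C2/(1+r)^2
Discount C1: $1,925.00 / (1 + 0.1545) = $1,667.39
Discount C2: $7,103.00 / (1 + 0.1545)^2 = $5,329.10
NPV = -$17,850.00 + $1,667.39 + $5,329.10 = -$10,853.51

-$10,853.51


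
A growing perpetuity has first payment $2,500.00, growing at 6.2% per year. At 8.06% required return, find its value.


Formula: PV = C / (r - g)
Spread: r - g = 0.0806 - 0.062 = 0.0186
Substituting: PV = $2,500.00 / 0.0186
PV = $134,408.60

$134,408.60


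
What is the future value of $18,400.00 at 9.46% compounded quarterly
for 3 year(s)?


Formula: FV = P * (1 + r/m)^(m*t)
Period rate: r/m = 0.0946 / 4 = 0.02365
Total periods: m*t = 4 * 3 = 12
Growth factor: (1 + 0.02365)^12 = 1.323786
FV = $18,400.00 * 1.323786 = $24,357.67

$24,357.67


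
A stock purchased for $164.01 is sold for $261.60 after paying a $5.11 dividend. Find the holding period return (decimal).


Formula: HPR = (P1 - P0 + D) / P0
Gain: $261.60 - $164.01 + $5.11 = $102.70
HPR = $102.70 / $164.01 = 0.6262

0.6262


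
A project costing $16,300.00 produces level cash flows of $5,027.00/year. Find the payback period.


Formula: Payback = investment / annual cash flow
Substituting: Payback = $16,300.00 / $5,027.00
Payback = 3.2425 years

3.2425 years


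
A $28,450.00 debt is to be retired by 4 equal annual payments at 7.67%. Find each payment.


Formula: PMT = PV * r / (1 - (1+r)^(-n))
Denominator: 1 - (1 + 0.0767)^(-4) = 0.255917
Numerator: $28,450.00 * 0.0767 = 2182.115
PMT = 2182.115 / 0.255917 = $8,526.64

$8,526.64


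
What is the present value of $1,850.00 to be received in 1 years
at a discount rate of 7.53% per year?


Formula: PV = FV / (1 + r)^n
Substituting: PV = $1,850.00 / (1 + 0.0753)^1
Discount factor: (1.0753)^1 = 1.0753
PV = $1,850.00 / 1.0753 = $1,720.45

$1,720.45


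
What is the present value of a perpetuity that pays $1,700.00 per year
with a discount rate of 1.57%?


Formula: PV = C / r
Substituting: PV = $1,700.00 / 0.0157
PV = $108,280.25

$108,280.25


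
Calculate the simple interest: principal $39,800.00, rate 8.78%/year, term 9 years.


Formula: I = P * r * t
Substituting: I = $39,800.00 * 0.0878 * 9
Step: I = $39,800.00 * 0.7902
I = $31,449.96

$31,449.96


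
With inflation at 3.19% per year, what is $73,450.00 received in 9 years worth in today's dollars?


Formula: Real value = nominal / (1 + inflation)^years
Price level: (1 + 0.0319)^9 = 1.326595
Real value = $73,450.00 / 1.326595 = $55,367.29

$55,367.29


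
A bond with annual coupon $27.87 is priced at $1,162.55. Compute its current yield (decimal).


Formula: Current yield = annual coupon / price
Substituting: CY = $27.87 / $1,162.55
CY = 0.023973

0.023973


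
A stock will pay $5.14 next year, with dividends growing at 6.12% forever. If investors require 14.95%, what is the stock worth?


Formula: P = D1 / (r - g)
Spread: r - g = 0.1495 - 0.0612 = 0.0883
Substituting: P = $5.14 / 0.0883
P = $58.21

$58.21


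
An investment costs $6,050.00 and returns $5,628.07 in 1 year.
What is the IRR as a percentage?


Formula: IRR = C1/C0 - 1
Substituting: IRR = $5,628.07 / $6,050.00 - 1
Ratio: 0.93026 - 1 = -0.06974
IRR = -6.974%

-6.974%


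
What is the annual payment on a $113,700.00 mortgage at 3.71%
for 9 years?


Formula: PMT = PV * r / (1 - (1+r)^(-n))
Denominator: 1 - (1 + 0.0371)^(-9) = 0.279533
Numerator: $113,700.00 * 0.0371 = 4218.27
PMT = 4218.27 / 0.279533 = $15,090.44

$15,090.44


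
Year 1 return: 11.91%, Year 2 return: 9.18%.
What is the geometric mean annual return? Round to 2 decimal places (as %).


Formula: Geometric mean = ((1+r1)*(1+r2))^(1/2) - 1
Product: (1 + 0.1191) * (1 + 0.0918) = 1.1191 * 1.0918 = 1.221833
Square root: 1.221833^0.5 = 1.105366
Geometric mean = 1.105366 - 1 = 0.105366
As percentage: 10.54%

10.54%


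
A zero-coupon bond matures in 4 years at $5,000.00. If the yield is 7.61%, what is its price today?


Formula: Price = FV / (1 + r)^n
Substituting: Price = $5,000.00 / (1 + 0.0761)^4
Discount factor: (1.0761)^4 = 1.340944
Price = $5,000.00 / 1.340944 = $3,728.72

$3,728.72


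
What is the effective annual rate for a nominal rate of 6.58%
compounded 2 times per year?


Formula: EAR = (1 + r/m)^m - 1
Period rate: r/m = 0.0658 / 2 = 0.0329
Compounding: (1 + 0.0329)^2 = 1.066882
EAR = 1.066882 - 1 = 0.066882

0.066882


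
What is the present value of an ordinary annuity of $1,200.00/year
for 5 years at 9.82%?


Formula: PV = PMT * (1 - (1+r)^(-n)) / r
Discount factor: (1 + 0.0982)^(-5) = 0.626027
Bracket: 1 - 0.626027 = 0.373973
PV = $1,200.00 * 0.373973 / 0.0982 = $4,569.94

$4,569.94


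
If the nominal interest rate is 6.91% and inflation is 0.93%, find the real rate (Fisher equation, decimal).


Formula: (1 + r_real) = (1 + r_nom) / (1 + inflation)
Substituting: (1 + r_real) = 1.0691 / 1.0093
(1 + r_real) = 1.059249
r_real = 1.059249 - 1 = 0.059249

0.059249


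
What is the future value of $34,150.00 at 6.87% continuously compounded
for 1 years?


Formula: FV = P * e^(r*t)
Exponent: r*t = 0.0687 * 1 = 0.0687
e^(0.0687) = 1.071115
FV = $34,150.00 * 1.071115 = $36,578.57

$36,578.57


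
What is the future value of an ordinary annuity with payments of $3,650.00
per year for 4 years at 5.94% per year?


Formula: FV = PMT * ((1+r)^n - 1) / r
Growth factor: (1 + 0.0594)^4 = 1.259621
Numerator: 1.259621 - 1 = 0.259621
FV = $3,650.00 * 0.259621 / 0.0594 = $15,953.14

$15,953.14


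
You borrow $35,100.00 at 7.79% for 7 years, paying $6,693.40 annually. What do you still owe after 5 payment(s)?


Formula: Balance = PV*(1+r)^k - PMT*((1+r)^k - 1)/r
Growth: (1 + 0.0779)^5 = 1.455098
Accumulated factor: ((1+r)^k - 1)/r = 5.842085
Balance = $35,100.00 * 1.455098 - $6,693.40 * 5.842085
Balance = $11,970.54

$11,970.54


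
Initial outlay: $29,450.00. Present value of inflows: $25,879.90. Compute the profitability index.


Formula: PI = PV(cash flows) / initial investment
Substituting: PI = $25,879.90 / $29,450.00
PI = 0.8788

0.8788


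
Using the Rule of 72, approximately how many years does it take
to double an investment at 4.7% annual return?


Formula: Years ≈ 72 / r
Substituting: Years ≈ 72 / 4.7
Years ≈ 15.3

15.3 years


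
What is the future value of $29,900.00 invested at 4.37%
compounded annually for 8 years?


Formula: FV = P * (1 + r)^n
Substituting: FV = $29,900.00 * (1 + 0.0437)^8
Growth factor: (1.0437)^8 = 1.408009
FV = $29,900.00 * 1.408009 = $42,099.47

$42,099.47


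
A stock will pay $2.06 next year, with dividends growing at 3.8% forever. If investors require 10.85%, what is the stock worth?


Formula: P = D1 / (r - g)
Spread: r - g = 0.1085 - 0.038 = 0.0705
Substituting: P = $2.06 / 0.0705
P = $29.22

$29.22


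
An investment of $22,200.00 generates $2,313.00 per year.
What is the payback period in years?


Formula: Payback = investment / annual cash flow
Substituting: Payback = $22,200.00 / $2,313.00
Payback = 9.5979 years

9.5979 years


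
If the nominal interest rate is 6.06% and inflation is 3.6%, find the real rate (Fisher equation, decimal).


Formula: (1 + r_real) = (1 + r_nom) / (1 + inflation)
Substituting: (1 + r_real) = 1.0606 / 1.036
(1 + r_real) = 1.023745
r_real = 1.023745 - 1 = 0.023745

0.023745


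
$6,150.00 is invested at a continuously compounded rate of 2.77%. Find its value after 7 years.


Formula: FV = P * e^(r*t)
Exponent: r*t = 0.0277 * 7 = 0.1939
e^(0.1939) = 1.213975
FV = $6,150.00 * 1.213975 = $7,465.95

$7,465.95


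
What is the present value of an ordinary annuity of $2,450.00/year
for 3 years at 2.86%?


Formula: PV = PMT * (1 - (1+r)^(-n)) / r
Discount factor: (1 + 0.0286)^(-3) = 0.918883
Bracket: 1 - 0.918883 = 0.081117
PV = $2,450.00 * 0.081117 / 0.0286 = $6,948.79

$6,948.79


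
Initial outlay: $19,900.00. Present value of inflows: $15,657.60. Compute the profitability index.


Formula: PI = PV(cash flows) / initial investment
Substituting: PI = $15,657.60 / $19,900.00
PI = 0.7868

0.7868


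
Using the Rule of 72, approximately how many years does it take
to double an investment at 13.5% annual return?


Formula: Years ≈ 72 / r
Substituting: Years ≈ 72 / 13.5
Years ≈ 5.3

5.3 years


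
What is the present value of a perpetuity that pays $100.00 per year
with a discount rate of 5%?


Formula: PV = C / r
Substituting: PV = $100.00 / 0.05
PV = $2,000.00

$2,000.00


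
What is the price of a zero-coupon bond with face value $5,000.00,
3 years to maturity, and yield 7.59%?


Formula: Price = FV / (1 + r)^n
Substituting: Price = $5,000.00 / (1 + 0.0759)^3
Discount factor: (1.0759)^3 = 1.24542
Price = $5,000.00 / 1.24542 = $4,014.71

$4,014.71


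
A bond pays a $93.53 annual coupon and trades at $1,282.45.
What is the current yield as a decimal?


Formula: Current yield = annual coupon / price
Substituting: CY = $93.53 / $1,282.45
CY = 0.072931

0.072931


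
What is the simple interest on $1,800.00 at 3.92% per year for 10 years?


Formula: I = P * r * t
Substituting: I = $1,800.00 * 0.0392 * 10
Step: I = $1,800.00 * 0.392
I = $705.60

$705.60


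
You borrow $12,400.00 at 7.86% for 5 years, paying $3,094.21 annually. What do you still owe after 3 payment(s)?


Formula: Balance = PV*(1+r)^k - PMT*((1+r)^k - 1)/r
Growth: (1 + 0.0786)^3 = 1.254819
Accumulated factor: ((1+r)^k - 1)/r = 3.241978
Balance = $12,400.00 * 1.254819 - $3,094.21 * 3.241978
Balance = $5,528.40

$5,528.40


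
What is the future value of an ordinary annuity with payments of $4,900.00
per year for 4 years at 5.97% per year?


Formula: FV = PMT * ((1+r)^n - 1) / r
Growth factor: (1 + 0.0597)^4 = 1.261048
Numerator: 1.261048 - 1 = 0.261048
FV = $4,900.00 * 0.261048 / 0.0597 = $21,426.08

$21,426.08


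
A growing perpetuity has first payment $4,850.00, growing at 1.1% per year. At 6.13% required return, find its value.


Formula: PV = C / (r - g)
Spread: r - g = 0.0613 - 0.011 = 0.0503
Substituting: PV = $4,850.00 / 0.0503
PV = $96,421.47

$96,421.47


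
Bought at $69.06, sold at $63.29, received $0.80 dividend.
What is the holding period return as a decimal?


Formula: HPR = (P1 - P0 + D) / P0
Gain: $63.29 - $69.06 + $0.80 = -$4.97
HPR = -$4.97 / $69.06 = -0.072

-0.072


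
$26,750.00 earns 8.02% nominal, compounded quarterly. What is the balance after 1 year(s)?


Formula: FV = P * (1 + r/m)^(m*t)
Period rate: r/m = 0.0802 / 4 = 0.02005
Total periods: m*t = 4 * 1 = 4
Growth factor: (1 + 0.02005)^4 = 1.082644
FV = $26,750.00 * 1.082644 = $28,960.74

$28,960.74


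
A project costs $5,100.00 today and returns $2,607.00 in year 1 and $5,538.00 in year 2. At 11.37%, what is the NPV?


Formula: NPV = C0 + C1/(1+r) + C2/(1+r)^2
Discount C1: $2,607.00 / (1 + 0.1137) = $2,340.85
Discount C2: $5,538.00 / (1 + 0.1137)^2 = $4,464.95
NPV = -$5,100.00 + $2,340.85 + $4,464.95 = $1,705.79

$1,705.79


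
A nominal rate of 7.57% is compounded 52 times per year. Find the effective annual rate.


Formula: EAR = (1 + r/m)^m - 1
Period rate: r/m = 0.0757 / 52 = 0.001456
Compounding: (1 + 0.001456)^52 = 1.07858
EAR = 1.07858 - 1 = 0.07858

0.07858


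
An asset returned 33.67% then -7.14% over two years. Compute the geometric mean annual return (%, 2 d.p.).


Formula: Geometric mean = ((1+r1)*(1+r2))^(1/2) - 1
Product: (1 + 0.3367) * (1 + -0.0714) = 1.3367 * 0.9286 = 1.24126
Square root: 1.24126^0.5 = 1.114118
Geometric mean = 1.114118 - 1 = 0.114118
As percentage: 11.41%

11.41%


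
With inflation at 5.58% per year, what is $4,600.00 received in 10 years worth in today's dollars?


Formula: Real value = nominal / (1 + inflation)^years
Price level: (1 + 0.0558)^10 = 1.721142
Real value = $4,600.00 / 1.721142 = $2,672.64

$2,672.64


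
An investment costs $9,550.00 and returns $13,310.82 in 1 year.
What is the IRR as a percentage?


Formula: IRR = C1/C0 - 1
Substituting: IRR = $13,310.82 / $9,550.00 - 1
Ratio: 1.393803 - 1 = 0.393803
IRR = 39.3803%

39.3803%


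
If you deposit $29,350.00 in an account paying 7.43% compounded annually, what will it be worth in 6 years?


Formula: FV = P * (1 + r)^n
Substituting: FV = $29,350.00 * (1 + 0.0743)^6
Growth factor: (1.0743)^6 = 1.537282
FV = $29,350.00 * 1.537282 = $45,119.22

$45,119.22


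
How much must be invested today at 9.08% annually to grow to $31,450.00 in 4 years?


Formula: PV = FV / (1 + r)^n
Substituting: PV = $31,450.00 / (1 + 0.0908)^4
Discount factor: (1.0908)^4 = 1.41573
PV = $31,450.00 / 1.41573 = $22,214.68

$22,214.68


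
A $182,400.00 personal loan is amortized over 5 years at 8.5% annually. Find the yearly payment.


Formula: PMT = PV * r / (1 - (1+r)^(-n))
Denominator: 1 - (1 + 0.085)^(-5) = 0.334955
Numerator: $182,400.00 * 0.085 = 15504.0
PMT = 15504.0 / 0.334955 = $46,286.87

$46,286.87


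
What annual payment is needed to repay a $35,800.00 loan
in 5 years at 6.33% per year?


Formula: PMT = PV * r / (1 - (1+r)^(-n))
Denominator: 1 - (1 + 0.0633)^(-5) = 0.264266
Numerator: $35,800.00 * 0.0633 = 2266.14
PMT = 2266.14 / 0.264266 = $8,575.23

$8,575.23


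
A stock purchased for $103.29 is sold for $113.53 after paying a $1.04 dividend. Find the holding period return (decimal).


Formula: HPR = (P1 - P0 + D) / P0
Gain: $113.53 - $103.29 + $1.04 = $11.28
HPR = $11.28 / $103.29 = 0.1092

0.1092


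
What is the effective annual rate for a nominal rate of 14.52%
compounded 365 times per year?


Formula: EAR = (1 + r/m)^m - 1
Period rate: r/m = 0.1452 / 365 = 0.000398
Compounding: (1 + 0.000398)^365 = 1.156237
EAR = 1.156237 - 1 = 0.156237

0.156237


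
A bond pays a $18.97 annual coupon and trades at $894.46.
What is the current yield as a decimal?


Formula: Current yield = annual coupon / price
Substituting: CY = $18.97 / $894.46
CY = 0.021208

0.021208


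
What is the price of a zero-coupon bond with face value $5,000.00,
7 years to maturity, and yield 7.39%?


Formula: Price = FV / (1 + r)^n
Substituting: Price = $5,000.00 / (1 + 0.0739)^7
Discount factor: (1.0739)^7 = 1.647202
Price = $5,000.00 / 1.647202 = $3,035.45

$3,035.45


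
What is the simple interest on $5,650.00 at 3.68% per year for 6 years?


Formula: I = P * r * t
Substituting: I = $5,650.00 * 0.0368 * 6
Step: I = $5,650.00 * 0.2208
I = $1,247.52

$1,247.52


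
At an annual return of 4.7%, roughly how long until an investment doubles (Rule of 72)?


Formula: Years ≈ 72 / r
Substituting: Years ≈ 72 / 4.7
Years ≈ 15.3

15.3 years


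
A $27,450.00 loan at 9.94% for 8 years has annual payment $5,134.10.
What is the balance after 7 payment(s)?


Formula: Balance = PV*(1+r)^k - PMT*((1+r)^k - 1)/r
Growth: (1 + 0.0994)^7 = 1.941289
Accumulated factor: ((1+r)^k - 1)/r = 9.469705
Balance = $27,450.00 * 1.941289 - $5,134.10 * 9.469705
Balance = $4,669.96

$4,669.96


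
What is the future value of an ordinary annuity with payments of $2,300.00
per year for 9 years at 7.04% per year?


Formula: FV = PMT * ((1+r)^n - 1) / r
Growth factor: (1 + 0.0704)^9 = 1.844654
Numerator: 1.844654 - 1 = 0.844654
FV = $2,300.00 * 0.844654 / 0.0704 = $27,595.23

$27,595.23


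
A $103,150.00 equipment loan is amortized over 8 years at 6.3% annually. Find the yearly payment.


Formula: PMT = PV * r / (1 - (1+r)^(-n))
Denominator: 1 - (1 + 0.063)^(-8) = 0.386614
Numerator: $103,150.00 * 0.063 = 6498.45
PMT = 6498.45 / 0.386614 = $16,808.63

$16,808.63


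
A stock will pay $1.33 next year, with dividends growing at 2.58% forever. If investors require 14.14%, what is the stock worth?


Formula: P = D1 / (r - g)
Spread: r - g = 0.1414 - 0.0258 = 0.1156
Substituting: P = $1.33 / 0.1156
P = $11.51

$11.51


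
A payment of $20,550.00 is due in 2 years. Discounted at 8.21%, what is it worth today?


Formula: PV = FV / (1 + r)^n
Substituting: PV = $20,550.00 / (1 + 0.0821)^2
Discount factor: (1.0821)^2 = 1.17094
PV = $20,550.00 / 1.17094 = $17,550.00

$17,550.00


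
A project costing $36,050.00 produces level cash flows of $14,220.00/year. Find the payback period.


Formula: Payback = investment / annual cash flow
Substituting: Payback = $36,050.00 / $14,220.00
Payback = 2.5352 years

2.5352 years


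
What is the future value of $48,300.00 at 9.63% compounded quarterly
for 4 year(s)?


Formula: FV = P * (1 + r/m)^(m*t)
Period rate: r/m = 0.0963 / 4 = 0.024075
Total periods: m*t = 4 * 4 = 16
Growth factor: (1 + 0.024075)^16 = 1.463215
FV = $48,300.00 * 1.463215 = $70,673.30

$70,673.30


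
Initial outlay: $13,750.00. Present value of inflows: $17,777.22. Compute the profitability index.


Formula: PI = PV(cash flows) / initial investment
Substituting: PI = $17,777.22 / $13,750.00
PI = 1.2929

1.2929


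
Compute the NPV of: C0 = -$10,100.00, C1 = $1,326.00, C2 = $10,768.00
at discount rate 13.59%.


Formula: NPV = C0 + C1/(1+r) + C2/(1+r)^2
Discount C1: $1,326.00 / (1 + 0.1359) = $1,167.36
Discount C2: $10,768.00 / (1 + 0.1359)^2 = $8,345.55
NPV = -$10,100.00 + $1,167.36 + $8,345.55 = -$587.10

-$587.10


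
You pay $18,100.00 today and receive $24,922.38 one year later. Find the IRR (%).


Formula: IRR = C1/C0 - 1
Substituting: IRR = $24,922.38 / $18,100.00 - 1
Ratio: 1.376927 - 1 = 0.376927
IRR = 37.6927%

37.6927%


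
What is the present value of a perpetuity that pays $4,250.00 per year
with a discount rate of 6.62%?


Formula: PV = C / r
Substituting: PV = $4,250.00 / 0.0662
PV = $64,199.40

$64,199.40


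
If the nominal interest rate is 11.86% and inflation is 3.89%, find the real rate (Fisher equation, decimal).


Formula: (1 + r_real) = (1 + r_nom) / (1 + inflation)
Substituting: (1 + r_real) = 1.1186 / 1.0389
(1 + r_real) = 1.076716
r_real = 1.076716 - 1 = 0.076716

0.076716


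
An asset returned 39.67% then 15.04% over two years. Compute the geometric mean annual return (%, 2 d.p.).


Formula: Geometric mean = ((1+r1)*(1+r2))^(1/2) - 1
Product: (1 + 0.3967) * (1 + 0.1504) = 1.3967 * 1.1504 = 1.606764
Square root: 1.606764^0.5 = 1.267582
Geometric mean = 1.267582 - 1 = 0.267582
As percentage: 26.76%

26.76%


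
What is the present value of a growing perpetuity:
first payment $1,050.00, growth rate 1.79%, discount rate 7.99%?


Formula: PV = C / (r - g)
Spread: r - g = 0.0799 - 0.0179 = 0.062
Substituting: PV = $1,050.00 / 0.062
PV = $16,935.48

$16,935.48


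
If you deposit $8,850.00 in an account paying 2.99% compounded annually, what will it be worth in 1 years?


Formula: FV = P * (1 + r)^n
Substituting: FV = $8,850.00 * (1 + 0.0299)^1
Growth factor: (1.0299)^1 = 1.0299
FV = $8,850.00 * 1.0299 = $9,114.62

$9,114.62


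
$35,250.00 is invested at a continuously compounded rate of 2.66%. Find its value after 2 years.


Formula: FV = P * e^(r*t)
Exponent: r*t = 0.0266 * 2 = 0.0532
e^(0.0532) = 1.054641
FV = $35,250.00 * 1.054641 = $37,176.08

$37,176.08


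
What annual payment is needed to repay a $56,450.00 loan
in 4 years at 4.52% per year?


Formula: PMT = PV * r / (1 - (1+r)^(-n))
Denominator: 1 - (1 + 0.0452)^(-4) = 0.16208
Numerator: $56,450.00 * 0.0452 = 2551.54
PMT = 2551.54 / 0.16208 = $15,742.44

$15,742.44


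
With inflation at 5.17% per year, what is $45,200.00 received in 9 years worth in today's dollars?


Formula: Real value = nominal / (1 + inflation)^years
Price level: (1 + 0.0517)^9 = 1.57408
Real value = $45,200.00 / 1.57408 = $28,715.18

$28,715.18


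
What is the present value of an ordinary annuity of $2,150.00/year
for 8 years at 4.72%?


Formula: PV = PMT * (1 - (1+r)^(-n)) / r
Discount factor: (1 + 0.0472)^(-8) = 0.691453
Bracket: 1 - 0.691453 = 0.308547
PV = $2,150.00 * 0.308547 / 0.0472 = $14,054.56

$14,054.56


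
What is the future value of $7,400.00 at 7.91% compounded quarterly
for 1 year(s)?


Formula: FV = P * (1 + r/m)^(m*t)
Period rate: r/m = 0.0791 / 4 = 0.019775
Total periods: m*t = 4 * 1 = 4
Growth factor: (1 + 0.019775)^4 = 1.081477
FV = $7,400.00 * 1.081477 = $8,002.93

$8,002.93


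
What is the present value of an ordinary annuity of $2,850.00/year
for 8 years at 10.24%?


Formula: PV = PMT * (1 - (1+r)^(-n)) / r
Discount factor: (1 + 0.1024)^(-8) = 0.458444
Bracket: 1 - 0.458444 = 0.541556
PV = $2,850.00 * 0.541556 / 0.1024 = $15,072.60

$15,072.60


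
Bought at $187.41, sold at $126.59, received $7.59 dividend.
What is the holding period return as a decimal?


Formula: HPR = (P1 - P0 + D) / P0
Gain: $126.59 - $187.41 + $7.59 = -$53.23
HPR = -$53.23 / $187.41 = -0.284

-0.284


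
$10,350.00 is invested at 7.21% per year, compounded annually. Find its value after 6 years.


Formula: FV = P * (1 + r)^n
Substituting: FV = $10,350.00 * (1 + 0.0721)^6
Growth factor: (1.0721)^6 = 1.518489
FV = $10,350.00 * 1.518489 = $15,716.37

$15,716.37


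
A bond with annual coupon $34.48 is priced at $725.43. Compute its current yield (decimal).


Formula: Current yield = annual coupon / price
Substituting: CY = $34.48 / $725.43
CY = 0.04753

0.04753


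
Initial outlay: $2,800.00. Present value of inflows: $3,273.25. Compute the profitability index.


Formula: PI = PV(cash flows) / initial investment
Substituting: PI = $3,273.25 / $2,800.00
PI = 1.169

1.169


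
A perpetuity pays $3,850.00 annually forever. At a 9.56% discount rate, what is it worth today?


Formula: PV = C / r
Substituting: PV = $3,850.00 / 0.0956
PV = $40,271.97

$40,271.97


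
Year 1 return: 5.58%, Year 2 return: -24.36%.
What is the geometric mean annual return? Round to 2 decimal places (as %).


Formula: Geometric mean = ((1+r1)*(1+r2))^(1/2) - 1
Product: (1 + 0.0558) * (1 + -0.2436) = 1.0558 * 0.7564 = 0.798607
Square root: 0.798607^0.5 = 0.893648
Geometric mean = 0.893648 - 1 = -0.106352
As percentage: -10.64%

-10.64%


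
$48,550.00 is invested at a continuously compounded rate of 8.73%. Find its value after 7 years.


Formula: FV = P * e^(r*t)
Exponent: r*t = 0.0873 * 7 = 0.6111
e^(0.6111) = 1.842457
FV = $48,550.00 * 1.842457 = $89,451.29

$89,451.29


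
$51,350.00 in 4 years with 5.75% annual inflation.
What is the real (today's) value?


Formula: Real value = nominal / (1 + inflation)^years
Price level: (1 + 0.0575)^4 = 1.250609
Real value = $51,350.00 / 1.250609 = $41,060.00

$41,060.00


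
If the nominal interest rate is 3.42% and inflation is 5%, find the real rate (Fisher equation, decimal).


Formula: (1 + r_real) = (1 + r_nom) / (1 + inflation)
Substituting: (1 + r_real) = 1.0342 / 1.05
(1 + r_real) = 0.984952
r_real = 0.984952 - 1 = -0.015048

-0.015048


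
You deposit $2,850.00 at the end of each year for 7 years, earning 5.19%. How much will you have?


Formula: FV = PMT * ((1+r)^n - 1) / r
Growth factor: (1 + 0.0519)^7 = 1.425021
Numerator: 1.425021 - 1 = 0.425021
FV = $2,850.00 * 0.425021 / 0.0519 = $23,339.29

$23,339.29


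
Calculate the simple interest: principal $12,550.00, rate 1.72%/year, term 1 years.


Formula: I = P * r * t
Substituting: I = $12,550.00 * 0.0172 * 1
Step: I = $12,550.00 * 0.0172
I = $215.86

$215.86


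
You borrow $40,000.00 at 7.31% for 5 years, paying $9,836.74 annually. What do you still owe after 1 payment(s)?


Formula: Balance = PV*(1+r)^k - PMT*((1+r)^k - 1)/r
Growth: (1 + 0.0731)^1 = 1.0731
Accumulated factor: ((1+r)^k - 1)/r = 1.0
Balance = $40,000.00 * 1.0731 - $9,836.74 * 1.0
Balance = $33,087.26

$33,087.26


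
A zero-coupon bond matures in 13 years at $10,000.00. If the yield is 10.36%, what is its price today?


Formula: Price = FV / (1 + r)^n
Substituting: Price = $10,000.00 / (1 + 0.1036)^13
Discount factor: (1.1036)^13 = 3.602069
Price = $10,000.00 / 3.602069 = $2,776.18

$2,776.18


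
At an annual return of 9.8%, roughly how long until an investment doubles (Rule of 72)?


Formula: Years ≈ 72 / r
Substituting: Years ≈ 72 / 9.8
Years ≈ 7.3

7.3 years


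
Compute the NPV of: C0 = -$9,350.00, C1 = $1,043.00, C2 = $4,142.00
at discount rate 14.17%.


Formula: NPV = C0 + C1/(1+r) + C2/(1+r)^2
Discount C1: $1,043.00 / (1 + 0.1417) = $913.55
Discount C2: $4,142.00 / (1 + 0.1417)^2 = $3,177.65
NPV = -$9,350.00 + $913.55 + $3,177.65 = -$5,258.80

-$5,258.80


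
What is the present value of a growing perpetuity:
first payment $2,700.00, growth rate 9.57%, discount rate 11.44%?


Formula: PV = C / (r - g)
Spread: r - g = 0.1144 - 0.0957 = 0.0187
Substituting: PV = $2,700.00 / 0.0187
PV = $144,385.03

$144,385.03


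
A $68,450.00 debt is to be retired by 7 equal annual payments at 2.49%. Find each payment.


Formula: PMT = PV * r / (1 - (1+r)^(-n))
Denominator: 1 - (1 + 0.0249)^(-7) = 0.15816
Numerator: $68,450.00 * 0.0249 = 1704.405
PMT = 1704.405 / 0.15816 = $10,776.46

$10,776.46


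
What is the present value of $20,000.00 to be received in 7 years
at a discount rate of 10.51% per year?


Formula: PV = FV / (1 + r)^n
Substituting: PV = $20,000.00 / (1 + 0.1051)^7
Discount factor: (1.1051)^7 = 2.012848
PV = $20,000.00 / 2.012848 = $9,936.17

$9,936.17


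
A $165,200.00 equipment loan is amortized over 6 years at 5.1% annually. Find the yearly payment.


Formula: PMT = PV * r / (1 - (1+r)^(-n))
Denominator: 1 - (1 + 0.051)^(-6) = 0.258035
Numerator: $165,200.00 * 0.051 = 8425.2
PMT = 8425.2 / 0.258035 = $32,651.45

$32,651.45


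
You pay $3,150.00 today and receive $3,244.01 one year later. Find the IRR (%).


Formula: IRR = C1/C0 - 1
Substituting: IRR = $3,244.01 / $3,150.00 - 1
Ratio: 1.029844 - 1 = 0.029844
IRR = 2.9844%

2.9844%


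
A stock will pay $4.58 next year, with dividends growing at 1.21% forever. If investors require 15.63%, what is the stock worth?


Formula: P = D1 / (r - g)
Spread: r - g = 0.1563 - 0.0121 = 0.1442
Substituting: P = $4.58 / 0.1442
P = $31.76

$31.76


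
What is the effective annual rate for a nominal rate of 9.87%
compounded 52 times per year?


Formula: EAR = (1 + r/m)^m - 1
Period rate: r/m = 0.0987 / 52 = 0.001898
Compounding: (1 + 0.001898)^52 = 1.103632
EAR = 1.103632 - 1 = 0.103632

0.103632


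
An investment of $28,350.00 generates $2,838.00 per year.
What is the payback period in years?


Formula: Payback = investment / annual cash flow
Substituting: Payback = $28,350.00 / $2,838.00
Payback = 9.9894 years

9.9894 years


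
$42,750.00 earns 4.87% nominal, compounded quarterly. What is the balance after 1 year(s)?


Formula: FV = P * (1 + r/m)^(m*t)
Period rate: r/m = 0.0487 / 4 = 0.012175
Total periods: m*t = 4 * 1 = 4
Growth factor: (1 + 0.012175)^4 = 1.049597
FV = $42,750.00 * 1.049597 = $44,870.26

$44,870.26


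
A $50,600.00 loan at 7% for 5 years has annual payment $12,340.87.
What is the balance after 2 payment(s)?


Formula: Balance = PV*(1+r)^k - PMT*((1+r)^k - 1)/r
Growth: (1 + 0.07)^2 = 1.1449
Accumulated factor: ((1+r)^k - 1)/r = 2.07
Balance = $50,600.00 * 1.1449 - $12,340.87 * 2.07
Balance = $32,386.34

$32,386.34


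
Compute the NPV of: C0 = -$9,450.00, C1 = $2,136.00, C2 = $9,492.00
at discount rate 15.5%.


Formula: NPV = C0 + C1/(1+r) + C2/(1+r)^2
Discount C1: $2,136.00 / (1 + 0.155) = $1,849.35
Discount C2: $9,492.00 / (1 + 0.155)^2 = $7,115.31
NPV = -$9,450.00 + $1,849.35 + $7,115.31 = -$485.34

-$485.34


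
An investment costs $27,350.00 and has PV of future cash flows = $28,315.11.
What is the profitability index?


Formula: PI = PV(cash flows) / initial investment
Substituting: PI = $28,315.11 / $27,350.00
PI = 1.0353

1.0353


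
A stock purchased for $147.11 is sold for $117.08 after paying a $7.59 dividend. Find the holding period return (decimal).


Formula: HPR = (P1 - P0 + D) / P0
Gain: $117.08 - $147.11 + $7.59 = -$22.44
HPR = -$22.44 / $147.11 = -0.1525

-0.1525


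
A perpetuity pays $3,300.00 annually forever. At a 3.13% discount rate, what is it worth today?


Formula: PV = C / r
Substituting: PV = $3,300.00 / 0.0313
PV = $105,431.31

$105,431.31


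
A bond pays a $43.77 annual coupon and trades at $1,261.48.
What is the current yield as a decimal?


Formula: Current yield = annual coupon / price
Substituting: CY = $43.77 / $1,261.48
CY = 0.034697

0.034697


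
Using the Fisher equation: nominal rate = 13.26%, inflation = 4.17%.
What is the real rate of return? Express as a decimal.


Formula: (1 + r_real) = (1 + r_nom) / (1 + inflation)
Substituting: (1 + r_real) = 1.1326 / 1.0417
(1 + r_real) = 1.087261
r_real = 1.087261 - 1 = 0.087261

0.087261


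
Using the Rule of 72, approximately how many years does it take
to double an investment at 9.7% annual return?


Formula: Years ≈ 72 / r
Substituting: Years ≈ 72 / 9.7
Years ≈ 7.4

7.4 years


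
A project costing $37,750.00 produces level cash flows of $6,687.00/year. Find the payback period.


Formula: Payback = investment / annual cash flow
Substituting: Payback = $37,750.00 / $6,687.00
Payback = 5.6453 years

5.6453 years


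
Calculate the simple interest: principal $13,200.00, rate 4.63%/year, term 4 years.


Formula: I = P * r * t
Substituting: I = $13,200.00 * 0.0463 * 4
Step: I = $13,200.00 * 0.1852
I = $2,444.64

$2,444.64


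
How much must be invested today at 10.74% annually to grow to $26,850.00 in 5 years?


Formula: PV = FV / (1 + r)^n
Substituting: PV = $26,850.00 / (1 + 0.1074)^5
Discount factor: (1.1074)^5 = 1.665415
PV = $26,850.00 / 1.665415 = $16,122.10

$16,122.10


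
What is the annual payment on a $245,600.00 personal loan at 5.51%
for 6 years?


Formula: PMT = PV * r / (1 - (1+r)^(-n))
Denominator: 1 - (1 + 0.0551)^(-6) = 0.275166
Numerator: $245,600.00 * 0.0551 = 13532.56
PMT = 13532.56 / 0.275166 = $49,179.53

$49,179.53


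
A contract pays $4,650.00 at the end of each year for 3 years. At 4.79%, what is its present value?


Formula: PV = PMT * (1 - (1+r)^(-n)) / r
Discount factor: (1 + 0.0479)^(-3) = 0.869041
Bracket: 1 - 0.869041 = 0.130959
PV = $4,650.00 * 0.130959 / 0.0479 = $12,713.10

$12,713.10


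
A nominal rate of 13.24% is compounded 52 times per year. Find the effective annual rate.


Formula: EAR = (1 + r/m)^m - 1
Period rate: r/m = 0.1324 / 52 = 0.002546
Compounding: (1 + 0.002546)^52 = 1.141373
EAR = 1.141373 - 1 = 0.141373

0.141373


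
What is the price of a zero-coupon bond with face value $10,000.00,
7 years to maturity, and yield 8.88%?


Formula: Price = FV / (1 + r)^n
Substituting: Price = $10,000.00 / (1 + 0.0888)^7
Discount factor: (1.0888)^7 = 1.813998
Price = $10,000.00 / 1.813998 = $5,512.69

$5,512.69


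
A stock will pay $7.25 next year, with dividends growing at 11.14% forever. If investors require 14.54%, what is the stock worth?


Formula: P = D1 / (r - g)
Spread: r - g = 0.1454 - 0.1114 = 0.034
Substituting: P = $7.25 / 0.034
P = $213.24

$213.24


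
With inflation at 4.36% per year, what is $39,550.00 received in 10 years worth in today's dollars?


Formula: Real value = nominal / (1 + inflation)^years
Price level: (1 + 0.0436)^10 = 1.532289
Real value = $39,550.00 / 1.532289 = $25,811.06

$25,811.06


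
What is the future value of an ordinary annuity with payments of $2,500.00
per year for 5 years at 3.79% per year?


Formula: FV = PMT * ((1+r)^n - 1) / r
Growth factor: (1 + 0.0379)^5 = 1.204419
Numerator: 1.204419 - 1 = 0.204419
FV = $2,500.00 * 0.204419 / 0.0379 = $13,484.10

$13,484.10


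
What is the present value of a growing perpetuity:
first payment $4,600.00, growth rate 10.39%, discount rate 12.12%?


Formula: PV = C / (r - g)
Spread: r - g = 0.1212 - 0.1039 = 0.0173
Substituting: PV = $4,600.00 / 0.0173
PV = $265,895.95

$265,895.95


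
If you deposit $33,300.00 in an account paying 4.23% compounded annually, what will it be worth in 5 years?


Formula: FV = P * (1 + r)^n
Substituting: FV = $33,300.00 * (1 + 0.0423)^5
Growth factor: (1.0423)^5 = 1.230166
FV = $33,300.00 * 1.230166 = $40,964.52

$40,964.52


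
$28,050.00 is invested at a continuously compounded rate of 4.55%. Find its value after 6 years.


Formula: FV = P * e^(r*t)
Exponent: r*t = 0.0455 * 6 = 0.273
e^(0.273) = 1.3139
FV = $28,050.00 * 1.3139 = $36,854.90

$36,854.90


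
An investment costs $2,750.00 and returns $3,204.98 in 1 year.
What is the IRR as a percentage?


Formula: IRR = C1/C0 - 1
Substituting: IRR = $3,204.98 / $2,750.00 - 1
Ratio: 1.165447 - 1 = 0.165447
IRR = 16.5447%

16.5447%


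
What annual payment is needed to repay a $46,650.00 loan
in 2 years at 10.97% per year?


Formula: PMT = PV * r / (1 - (1+r)^(-n))
Denominator: 1 - (1 + 0.1097)^(-2) = 0.187939
Numerator: $46,650.00 * 0.1097 = 5117.505
PMT = 5117.505 / 0.187939 = $27,229.65

$27,229.65


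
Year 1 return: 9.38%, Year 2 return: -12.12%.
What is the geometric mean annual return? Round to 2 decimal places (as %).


Formula: Geometric mean = ((1+r1)*(1+r2))^(1/2) - 1
Product: (1 + 0.0938) * (1 + -0.1212) = 1.0938 * 0.8788 = 0.961231
Square root: 0.961231^0.5 = 0.980424
Geometric mean = 0.980424 - 1 = -0.019576
As percentage: -1.96%

-1.96%


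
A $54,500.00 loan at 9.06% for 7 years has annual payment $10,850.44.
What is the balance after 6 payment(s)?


Formula: Balance = PV*(1+r)^k - PMT*((1+r)^k - 1)/r
Growth: (1 + 0.0906)^6 = 1.682647
Accumulated factor: ((1+r)^k - 1)/r = 7.534733
Balance = $54,500.00 * 1.682647 - $10,850.44 * 7.534733
Balance = $9,949.08

$9,949.08
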